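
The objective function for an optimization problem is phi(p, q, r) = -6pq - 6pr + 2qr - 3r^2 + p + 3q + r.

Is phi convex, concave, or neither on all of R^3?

phi is quadratic, so its Hessian is the constant matrix H = [[0, -6, -6], [-6, 0, 2], [-6, 2, -6]].
Leading principal minors: 0, -36, 360.
Neither pattern holds ⇒ H is indefinite ⇒ neither convex nor concave.

neither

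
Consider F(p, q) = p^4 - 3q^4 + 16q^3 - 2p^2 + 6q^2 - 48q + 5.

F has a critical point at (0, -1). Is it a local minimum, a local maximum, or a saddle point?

local maximum

The mixed partial ∂²F/∂p∂q is 0, so the Hessian at any point is diag(F_pp, F_qq) = diag(4(3p^2 - 1), 12(-3q^2 + 8q + 1)).
At (0, -1): H = diag(-4, -120).
Both eigenvalues are negative, so H is negative definite: a local maximum.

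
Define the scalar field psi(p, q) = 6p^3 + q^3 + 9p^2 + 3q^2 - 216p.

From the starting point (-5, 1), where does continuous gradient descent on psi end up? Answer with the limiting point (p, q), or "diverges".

psi is separable, so gradient descent decouples: p follows -∂psi/∂p, q follows -∂psi/∂q.
∂psi/∂p = 18(p - 3)(p + 4); at p=-5 this is 144, so p decreases.
∂psi/∂q = 3q(q + 2); at q=1 this is 9, so q decreases.
The p-coordinate has no critical point in that direction and runs off to infinity.

diverges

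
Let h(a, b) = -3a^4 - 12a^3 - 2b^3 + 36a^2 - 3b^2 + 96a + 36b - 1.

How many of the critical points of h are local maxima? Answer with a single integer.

2

h separates as a function of a plus a function of b, so ∇h=0 decouples.
∂h/∂a = -12(a - 2)(a + 1)(a + 4) = 0 at a ∈ {-4, -1, 2}; ∂h/∂b = -6(b - 2)(b + 3) = 0 at b ∈ {-3, 2}.
The Hessian is diagonal: diag(h_aa, h_bb). Second derivatives: h_aa(-4)=-216, h_aa(-1)=108, h_aa(2)=-216; h_bb(-3)=30, h_bb(2)=-30.
Local maxima occur where both diagonal entries negative: (-4, 2), (2, 2). Count: 2.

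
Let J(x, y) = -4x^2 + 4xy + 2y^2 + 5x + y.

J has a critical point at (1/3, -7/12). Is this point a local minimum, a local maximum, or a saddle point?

The Hessian of J is constant: H = [[-8, 4], [4, 4]].
det(H) = (-8)·4 − 4² = -48.
Since det(H) < 0, H is indefinite and the critical point is a saddle point.

saddle point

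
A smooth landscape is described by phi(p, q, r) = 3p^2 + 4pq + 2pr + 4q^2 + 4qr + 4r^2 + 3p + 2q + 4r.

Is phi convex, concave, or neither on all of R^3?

phi is quadratic, so its Hessian is the constant matrix H = [[6, 4, 2], [4, 8, 4], [2, 4, 8]].
Leading principal minors: 6, 32, 192.
All positive ⇒ H ≻ 0 ⇒ convex.

convex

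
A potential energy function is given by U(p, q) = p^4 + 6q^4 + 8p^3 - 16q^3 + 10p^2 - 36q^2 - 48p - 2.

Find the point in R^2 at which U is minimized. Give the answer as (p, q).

(1, 3)

U(p,q) separates as A(p) + B(q) − 2, so its minimum is min A + min B − 2.
A'(p) = 4(p - 1)(p + 3)(p + 4) vanishes at p ∈ {-4, -3, 1}; B'(q) = 24q(q - 3)(q + 1) vanishes at q ∈ {-1, 0, 3}.
Local minima of A (where A''>0): A(-4)=96, A(1)=-29. Local minima of B: B(-1)=-14, B(3)=-270.
So the global minimum of U is A(1) + B(3) − 2 = -29 − 270 − 2 = -301, attained at (1, 3).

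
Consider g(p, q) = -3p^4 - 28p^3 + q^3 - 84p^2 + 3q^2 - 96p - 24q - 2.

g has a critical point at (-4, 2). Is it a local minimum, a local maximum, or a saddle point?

saddle point

The mixed partial ∂²g/∂p∂q is 0, so the Hessian at any point is diag(g_pp, g_qq) = diag(-12(3p^2 + 14p + 14), 6(q + 1)).
At (-4, 2): H = diag(-72, 18).
The eigenvalues have opposite signs, so H is indefinite: a saddle point.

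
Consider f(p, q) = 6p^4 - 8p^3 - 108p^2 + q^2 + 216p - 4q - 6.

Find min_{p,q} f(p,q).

-928

f(p,q) separates as A(p) + B(q) − 6, so its minimum is min A + min B − 6.
A'(p) = 24(p - 3)(p - 1)(p + 3) vanishes at p ∈ {-3, 1, 3}; B'(q) = 2q - 4 vanishes at q ∈ {2}.
Local minima of A (where A''>0): A(-3)=-918, A(3)=-54. Local minima of B: B(2)=-4.
So the global minimum of f is A(-3) + B(2) − 6 = -918 − 4 − 6 = -928, attained at (-3, 2).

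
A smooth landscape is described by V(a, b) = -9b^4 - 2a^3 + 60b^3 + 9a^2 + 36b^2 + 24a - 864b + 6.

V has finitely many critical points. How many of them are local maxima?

2

V separates as a function of a plus a function of b, so ∇V=0 decouples.
∂V/∂a = -6(a - 4)(a + 1) = 0 at a ∈ {-1, 4}; ∂V/∂b = -36(b - 4)(b - 3)(b + 2) = 0 at b ∈ {-2, 3, 4}.
The Hessian is diagonal: diag(V_aa, V_bb). Second derivatives: V_aa(-1)=30, V_aa(4)=-30; V_bb(-2)=-1080, V_bb(3)=180, V_bb(4)=-216.
Local maxima occur where both diagonal entries negative: (4, -2), (4, 4). Count: 2.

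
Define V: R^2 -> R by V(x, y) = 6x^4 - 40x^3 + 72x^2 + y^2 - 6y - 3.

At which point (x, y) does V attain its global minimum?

V(x,y) separates as P(x) + Q(y) − 3, so its minimum is min P + min Q − 3.
P'(x) = 24x(x - 3)(x - 2) vanishes at x ∈ {0, 2, 3}; Q'(y) = 2y - 6 vanishes at y ∈ {3}.
Local minima of P (where P''>0): P(0)=0, P(3)=54. Local minima of Q: Q(3)=-9.
So the global minimum of V is P(0) + Q(3) − 3 = 0 − 9 − 3 = -12, attained at (0, 3).

(0, 3)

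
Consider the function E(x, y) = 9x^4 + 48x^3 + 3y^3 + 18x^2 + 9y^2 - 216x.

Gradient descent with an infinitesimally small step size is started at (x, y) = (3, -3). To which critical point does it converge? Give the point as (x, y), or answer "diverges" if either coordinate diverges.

diverges

E is separable, so gradient descent decouples: x follows -∂E/∂x, y follows -∂E/∂y.
∂E/∂x = 36(x - 1)(x + 2)(x + 3); at x=3 this is 2160, so x decreases.
∂E/∂y = 9y(y + 2); at y=-3 this is 27, so y decreases.
The y-coordinate has no critical point in that direction and runs off to infinity.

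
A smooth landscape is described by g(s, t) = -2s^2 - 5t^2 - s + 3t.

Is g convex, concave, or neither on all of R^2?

g is quadratic, so its Hessian is the constant matrix H = [[-4, 0], [0, -10]].
det(H) = 40, tr(H) = -14.
det(H) > 0 and tr(H) < 0, so H is negative definite everywhere: concave.

concave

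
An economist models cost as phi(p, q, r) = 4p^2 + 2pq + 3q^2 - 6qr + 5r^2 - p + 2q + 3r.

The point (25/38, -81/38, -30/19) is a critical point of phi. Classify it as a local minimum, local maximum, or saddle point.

The Hessian is constant: H = [[8, 2, 0], [2, 6, -6], [0, -6, 10]].
Leading principal minors: Δ₁ = 8, Δ₂ = 44, Δ₃ = 152.
All leading minors are positive, so H is positive definite: a local minimum.

local minimum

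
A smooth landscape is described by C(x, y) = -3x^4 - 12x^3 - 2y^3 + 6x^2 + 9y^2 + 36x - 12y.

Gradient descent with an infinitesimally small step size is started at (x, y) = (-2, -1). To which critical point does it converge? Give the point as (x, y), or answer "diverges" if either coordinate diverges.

C is separable, so gradient descent decouples: x follows -∂C/∂x, y follows -∂C/∂y.
∂C/∂x = -12(x - 1)(x + 1)(x + 3); at x=-2 this is -36, so x increases.
∂C/∂y = -6(y - 2)(y - 1); at y=-1 this is -36, so y increases.
x converges to its nearest critical value -1 (a local min of the x-part); y converges to 1. The iterate converges to (-1, 1).

(-1, 1)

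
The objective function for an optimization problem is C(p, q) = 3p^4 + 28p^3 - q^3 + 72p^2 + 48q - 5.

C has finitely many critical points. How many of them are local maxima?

C separates as a function of p plus a function of q, so ∇C=0 decouples.
∂C/∂p = 12p(p + 3)(p + 4) = 0 at p ∈ {-4, -3, 0}; ∂C/∂q = -3(q - 4)(q + 4) = 0 at q ∈ {-4, 4}.
The Hessian is diagonal: diag(C_pp, C_qq). Second derivatives: C_pp(-4)=48, C_pp(-3)=-36, C_pp(0)=144; C_qq(-4)=24, C_qq(4)=-24.
Local maxima occur where both diagonal entries negative: (-3, 4). Count: 1.

1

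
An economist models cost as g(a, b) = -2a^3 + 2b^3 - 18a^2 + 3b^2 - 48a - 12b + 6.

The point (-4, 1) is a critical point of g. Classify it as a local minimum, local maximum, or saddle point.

local minimum

The mixed partial ∂²g/∂a∂b is 0, so the Hessian at any point is diag(g_aa, g_bb) = diag(-12(a + 3), 6(2b + 1)).
At (-4, 1): H = diag(12, 18).
Both eigenvalues are positive, so H is positive definite: a local minimum.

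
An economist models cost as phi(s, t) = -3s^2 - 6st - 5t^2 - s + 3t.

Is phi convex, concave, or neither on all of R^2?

phi is quadratic, so its Hessian is the constant matrix H = [[-6, -6], [-6, -10]].
det(H) = 24, tr(H) = -16.
det(H) > 0 and tr(H) < 0, so H is negative definite everywhere: concave.

concave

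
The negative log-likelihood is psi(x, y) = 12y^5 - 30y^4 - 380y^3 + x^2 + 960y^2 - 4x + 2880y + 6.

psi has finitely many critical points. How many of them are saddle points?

psi separates as a function of x plus a function of y, so ∇psi=0 decouples.
∂psi/∂x = 2(x - 2) = 0 at x ∈ {2}; ∂psi/∂y = 60(y - 4)(y - 3)(y + 1)(y + 4) = 0 at y ∈ {-4, -1, 3, 4}.
The Hessian is diagonal: diag(psi_xx, psi_yy). Second derivatives: psi_xx(2)=2; psi_yy(-4)=-10080, psi_yy(-1)=3600, psi_yy(3)=-1680, psi_yy(4)=2400.
Saddle points occur where the two diagonal entries have opposite signs: (2, -4), (2, 3). Count: 2.

2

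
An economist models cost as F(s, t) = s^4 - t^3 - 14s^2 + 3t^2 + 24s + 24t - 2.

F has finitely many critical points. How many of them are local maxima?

F separates as a function of s plus a function of t, so ∇F=0 decouples.
∂F/∂s = 4(s - 2)(s - 1)(s + 3) = 0 at s ∈ {-3, 1, 2}; ∂F/∂t = -3(t - 4)(t + 2) = 0 at t ∈ {-2, 4}.
The Hessian is diagonal: diag(F_ss, F_tt). Second derivatives: F_ss(-3)=80, F_ss(1)=-16, F_ss(2)=20; F_tt(-2)=18, F_tt(4)=-18.
Local maxima occur where both diagonal entries negative: (1, 4). Count: 1.

1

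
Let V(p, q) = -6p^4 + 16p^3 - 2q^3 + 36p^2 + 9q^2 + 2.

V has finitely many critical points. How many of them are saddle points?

V separates as a function of p plus a function of q, so ∇V=0 decouples.
∂V/∂p = -24p(p - 3)(p + 1) = 0 at p ∈ {-1, 0, 3}; ∂V/∂q = -6q(q - 3) = 0 at q ∈ {0, 3}.
The Hessian is diagonal: diag(V_pp, V_qq). Second derivatives: V_pp(-1)=-96, V_pp(0)=72, V_pp(3)=-288; V_qq(0)=18, V_qq(3)=-18.
Saddle points occur where the two diagonal entries have opposite signs: (-1, 0), (0, 3), (3, 0). Count: 3.

3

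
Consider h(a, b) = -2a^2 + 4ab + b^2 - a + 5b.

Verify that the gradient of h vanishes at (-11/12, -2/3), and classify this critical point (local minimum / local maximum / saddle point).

∇h = (-4a + 4b - 1, 4a + 2b + 5); substituting (-11/12, -2/3) gives ∇h = (0, 0), so (-11/12, -2/3) is indeed a critical point.
The Hessian of h is constant: H = [[-4, 4], [4, 2]].
det(H) = (-4)·2 − 4² = -24.
Since det(H) < 0, H is indefinite and the critical point is a saddle point.

saddle point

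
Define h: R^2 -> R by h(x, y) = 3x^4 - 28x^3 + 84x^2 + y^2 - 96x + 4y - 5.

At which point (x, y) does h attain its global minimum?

(4, -2)

h(x,y) separates as P(x) + Q(y) − 5, so its minimum is min P + min Q − 5.
P'(x) = 12(x - 4)(x - 2)(x - 1) vanishes at x ∈ {1, 2, 4}; Q'(y) = 2y + 4 vanishes at y ∈ {-2}.
Local minima of P (where P''>0): P(1)=-37, P(4)=-64. Local minima of Q: Q(-2)=-4.
So the global minimum of h is P(4) + Q(-2) − 5 = -64 − 4 − 5 = -73, attained at (4, -2).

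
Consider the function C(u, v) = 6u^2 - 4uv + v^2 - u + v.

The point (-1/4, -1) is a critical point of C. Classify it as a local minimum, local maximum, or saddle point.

The Hessian of C is constant: H = [[12, -4], [-4, 2]].
det(H) = 12·2 − (-4)² = 8.
det(H) > 0 and tr(H) = 14 > 0, so H is positive definite and the point is a local minimum.

local minimum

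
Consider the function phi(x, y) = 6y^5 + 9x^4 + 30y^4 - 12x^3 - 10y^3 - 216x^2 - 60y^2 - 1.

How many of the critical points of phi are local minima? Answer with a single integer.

phi separates as a function of x plus a function of y, so ∇phi=0 decouples.
∂phi/∂x = 36x(x - 4)(x + 3) = 0 at x ∈ {-3, 0, 4}; ∂phi/∂y = 30y(y - 1)(y + 1)(y + 4) = 0 at y ∈ {-4, -1, 0, 1}.
The Hessian is diagonal: diag(phi_xx, phi_yy). Second derivatives: phi_xx(-3)=756, phi_xx(0)=-432, phi_xx(4)=1008; phi_yy(-4)=-1800, phi_yy(-1)=180, phi_yy(0)=-120, phi_yy(1)=300.
Local minima occur where both diagonal entries positive: (-3, -1), (-3, 1), (4, -1), (4, 1). Count: 4.

4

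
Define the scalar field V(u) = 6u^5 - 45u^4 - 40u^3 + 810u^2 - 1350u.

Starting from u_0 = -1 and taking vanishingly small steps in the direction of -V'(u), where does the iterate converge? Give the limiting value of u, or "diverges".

V'(u) = 30(u - 5)(u - 3)(u - 1)(u + 3), so V'(-1) = -2880.
Gradient descent moves in the -V' direction, i.e. u is increasing.
The nearest critical point in that direction is u = 1, where V'' = 960 > 0 (a local minimum). The iterate converges there.

1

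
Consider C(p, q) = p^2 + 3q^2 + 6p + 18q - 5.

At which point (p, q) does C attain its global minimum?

(-3, -3)

C(p,q) separates as A(p) + B(q) − 5, so its minimum is min A + min B − 5.
A'(p) = 2p + 6 vanishes at p ∈ {-3}; B'(q) = 6q + 18 vanishes at q ∈ {-3}.
Local minima of A (where A''>0): A(-3)=-9. Local minima of B: B(-3)=-27.
So the global minimum of C is A(-3) + B(-3) − 5 = -9 − 27 − 5 = -41, attained at (-3, -3).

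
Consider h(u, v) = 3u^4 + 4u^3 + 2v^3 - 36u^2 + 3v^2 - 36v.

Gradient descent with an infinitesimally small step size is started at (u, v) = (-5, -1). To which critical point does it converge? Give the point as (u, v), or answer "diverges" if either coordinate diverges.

(-3, 2)

h is separable, so gradient descent decouples: u follows -∂h/∂u, v follows -∂h/∂v.
∂h/∂u = 12u(u - 2)(u + 3); at u=-5 this is -840, so u increases.
∂h/∂v = 6(v - 2)(v + 3); at v=-1 this is -36, so v increases.
u converges to its nearest critical value -3 (a local min of the u-part); v converges to 2. The iterate converges to (-3, 2).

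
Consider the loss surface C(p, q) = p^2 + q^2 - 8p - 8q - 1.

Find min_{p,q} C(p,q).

-33

C(p,q) separates as A(p) + B(q) − 1, so its minimum is min A + min B − 1.
A'(p) = 2p - 8 vanishes at p ∈ {4}; B'(q) = 2q - 8 vanishes at q ∈ {4}.
Local minima of A (where A''>0): A(4)=-16. Local minima of B: B(4)=-16.
So the global minimum of C is A(4) + B(4) − 1 = -16 − 16 − 1 = -33, attained at (4, 4).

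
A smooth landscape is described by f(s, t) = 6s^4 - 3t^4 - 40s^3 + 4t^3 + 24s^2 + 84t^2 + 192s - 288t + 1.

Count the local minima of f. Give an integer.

2

f separates as a function of s plus a function of t, so ∇f=0 decouples.
∂f/∂s = 24(s - 4)(s - 2)(s + 1) = 0 at s ∈ {-1, 2, 4}; ∂f/∂t = -12(t - 3)(t - 2)(t + 4) = 0 at t ∈ {-4, 2, 3}.
The Hessian is diagonal: diag(f_ss, f_tt). Second derivatives: f_ss(-1)=360, f_ss(2)=-144, f_ss(4)=240; f_tt(-4)=-504, f_tt(2)=72, f_tt(3)=-84.
Local minima occur where both diagonal entries positive: (-1, 2), (4, 2). Count: 2.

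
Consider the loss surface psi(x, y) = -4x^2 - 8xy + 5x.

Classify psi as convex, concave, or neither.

neither

psi is quadratic, so its Hessian is the constant matrix H = [[-8, -8], [-8, 0]].
det(H) = -64, tr(H) = -8.
det(H) < 0, so H is indefinite: neither convex nor concave.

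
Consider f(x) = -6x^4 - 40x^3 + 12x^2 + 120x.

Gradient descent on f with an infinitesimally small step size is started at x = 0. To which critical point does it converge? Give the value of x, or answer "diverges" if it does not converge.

-1

f'(x) = -24(x - 1)(x + 1)(x + 5), so f'(0) = 120.
Gradient descent moves in the -f' direction, i.e. x is decreasing.
The nearest critical point in that direction is x = -1, where f'' = 192 > 0 (a local minimum). The iterate converges there.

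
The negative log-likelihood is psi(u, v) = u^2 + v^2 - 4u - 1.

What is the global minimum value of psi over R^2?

-5

psi(u,v) separates as P(u) + Q(v) − 1, so its minimum is min P + min Q − 1.
P'(u) = 2u - 4 vanishes at u ∈ {2}; Q'(v) = 2v vanishes at v ∈ {0}.
Local minima of P (where P''>0): P(2)=-4. Local minima of Q: Q(0)=0.
So the global minimum of psi is P(2) + Q(0) − 1 = -4 + 0 − 1 = -5, attained at (2, 0).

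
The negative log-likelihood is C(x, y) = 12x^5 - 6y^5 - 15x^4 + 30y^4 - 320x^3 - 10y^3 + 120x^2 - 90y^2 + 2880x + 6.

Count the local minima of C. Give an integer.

4

C separates as a function of x plus a function of y, so ∇C=0 decouples.
∂C/∂x = 60(x - 4)(x - 2)(x + 2)(x + 3) = 0 at x ∈ {-3, -2, 2, 4}; ∂C/∂y = -30y(y - 3)(y - 2)(y + 1) = 0 at y ∈ {-1, 0, 2, 3}.
The Hessian is diagonal: diag(C_xx, C_yy). Second derivatives: C_xx(-3)=-2100, C_xx(-2)=1440, C_xx(2)=-2400, C_xx(4)=5040; C_yy(-1)=360, C_yy(0)=-180, C_yy(2)=180, C_yy(3)=-360.
Local minima occur where both diagonal entries positive: (-2, -1), (-2, 2), (4, -1), (4, 2). Count: 4.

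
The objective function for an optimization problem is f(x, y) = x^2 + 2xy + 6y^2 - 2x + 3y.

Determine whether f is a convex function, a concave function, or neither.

f is quadratic, so its Hessian is the constant matrix H = [[2, 2], [2, 12]].
det(H) = 20, tr(H) = 14.
det(H) > 0 and tr(H) > 0, so H is positive definite everywhere: convex.

convex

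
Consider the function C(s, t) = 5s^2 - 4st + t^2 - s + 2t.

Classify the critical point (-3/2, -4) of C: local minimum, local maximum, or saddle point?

The Hessian of C is constant: H = [[10, -4], [-4, 2]].
det(H) = 10·2 − (-4)² = 4.
det(H) > 0 and tr(H) = 12 > 0, so H is positive definite and the point is a local minimum.

local minimum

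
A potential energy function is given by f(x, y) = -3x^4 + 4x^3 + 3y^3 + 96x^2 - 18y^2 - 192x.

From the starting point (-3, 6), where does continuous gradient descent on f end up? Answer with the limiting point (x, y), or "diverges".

f is separable, so gradient descent decouples: x follows -∂f/∂x, y follows -∂f/∂y.
∂f/∂x = -12(x - 4)(x - 1)(x + 4); at x=-3 this is -336, so x increases.
∂f/∂y = 9y(y - 4); at y=6 this is 108, so y decreases.
x converges to its nearest critical value 1 (a local min of the x-part); y converges to 4. The iterate converges to (1, 4).

(1, 4)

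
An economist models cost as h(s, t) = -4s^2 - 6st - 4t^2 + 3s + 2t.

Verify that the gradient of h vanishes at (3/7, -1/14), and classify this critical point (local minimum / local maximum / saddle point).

∇h = (-8s - 6t + 3, -6s - 8t + 2); substituting (3/7, -1/14) gives ∇h = (0, 0), so (3/7, -1/14) is indeed a critical point.
The Hessian of h is constant: H = [[-8, -6], [-6, -8]].
det(H) = (-8)·(-8) − (-6)² = 28.
det(H) > 0 and tr(H) = -16 < 0, so H is negative definite and the point is a local maximum.

local maximum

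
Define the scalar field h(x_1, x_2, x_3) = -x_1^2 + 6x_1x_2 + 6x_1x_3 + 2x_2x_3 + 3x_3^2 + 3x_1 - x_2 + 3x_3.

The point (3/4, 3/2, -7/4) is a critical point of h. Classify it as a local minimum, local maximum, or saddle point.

The Hessian is constant: H = [[-2, 6, 6], [6, 0, 2], [6, 2, 6]].
Leading principal minors: Δ₁ = -2, Δ₂ = -36, Δ₃ = -64.
The minors fit neither the all-positive nor the alternating-sign pattern, so H is indefinite: a saddle point.

saddle point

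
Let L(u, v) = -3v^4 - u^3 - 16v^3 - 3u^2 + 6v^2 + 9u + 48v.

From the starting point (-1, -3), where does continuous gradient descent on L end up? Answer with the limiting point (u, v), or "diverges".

(-3, -1)

L is separable, so gradient descent decouples: u follows -∂L/∂u, v follows -∂L/∂v.
∂L/∂u = -3(u - 1)(u + 3); at u=-1 this is 12, so u decreases.
∂L/∂v = -12(v - 1)(v + 1)(v + 4); at v=-3 this is -96, so v increases.
u converges to its nearest critical value -3 (a local min of the u-part); v converges to -1. The iterate converges to (-3, -1).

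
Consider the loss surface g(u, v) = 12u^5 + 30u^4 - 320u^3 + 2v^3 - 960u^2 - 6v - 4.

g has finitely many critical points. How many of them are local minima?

2

g separates as a function of u plus a function of v, so ∇g=0 decouples.
∂g/∂u = 60u(u - 4)(u + 2)(u + 4) = 0 at u ∈ {-4, -2, 0, 4}; ∂g/∂v = 6(v - 1)(v + 1) = 0 at v ∈ {-1, 1}.
The Hessian is diagonal: diag(g_uu, g_vv). Second derivatives: g_uu(-4)=-3840, g_uu(-2)=1440, g_uu(0)=-1920, g_uu(4)=11520; g_vv(-1)=-12, g_vv(1)=12.
Local minima occur where both diagonal entries positive: (-2, 1), (4, 1). Count: 2.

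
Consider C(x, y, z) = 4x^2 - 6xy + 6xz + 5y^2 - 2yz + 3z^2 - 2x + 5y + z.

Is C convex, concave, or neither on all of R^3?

convex

C is quadratic, so its Hessian is the constant matrix H = [[8, -6, 6], [-6, 10, -2], [6, -2, 6]].
Leading principal minors: 8, 44, 16.
All positive ⇒ H ≻ 0 ⇒ convex.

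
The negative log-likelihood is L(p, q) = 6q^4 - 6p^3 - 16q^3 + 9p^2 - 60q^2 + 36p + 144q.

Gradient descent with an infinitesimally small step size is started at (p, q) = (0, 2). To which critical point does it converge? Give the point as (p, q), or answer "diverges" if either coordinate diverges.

L is separable, so gradient descent decouples: p follows -∂L/∂p, q follows -∂L/∂q.
∂L/∂p = -18(p - 2)(p + 1); at p=0 this is 36, so p decreases.
∂L/∂q = 24(q - 3)(q - 1)(q + 2); at q=2 this is -96, so q increases.
p converges to its nearest critical value -1 (a local min of the p-part); q converges to 3. The iterate converges to (-1, 3).

(-1, 3)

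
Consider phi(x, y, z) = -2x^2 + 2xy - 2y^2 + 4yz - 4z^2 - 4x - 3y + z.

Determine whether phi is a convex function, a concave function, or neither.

concave

phi is quadratic, so its Hessian is the constant matrix H = [[-4, 2, 0], [2, -4, 4], [0, 4, -8]].
Leading principal minors: -4, 12, -32.
Signs alternate −, +, − ⇒ H ≺ 0 ⇒ concave.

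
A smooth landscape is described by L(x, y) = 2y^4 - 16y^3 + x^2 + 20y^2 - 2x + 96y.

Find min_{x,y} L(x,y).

-59

L(x,y) separates as P(x) + Q(y), so its minimum is min P + min Q.
P'(x) = 2x - 2 vanishes at x ∈ {1}; Q'(y) = 8(y - 4)(y - 3)(y + 1) vanishes at y ∈ {-1, 3, 4}.
Local minima of P (where P''>0): P(1)=-1. Local minima of Q: Q(-1)=-58, Q(4)=192.
So the global minimum of L is P(1) + Q(-1) = -1 − 58 = -59, attained at (1, -1).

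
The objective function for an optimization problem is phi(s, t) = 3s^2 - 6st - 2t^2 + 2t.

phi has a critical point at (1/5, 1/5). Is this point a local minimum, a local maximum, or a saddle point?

saddle point

The Hessian of phi is constant: H = [[6, -6], [-6, -4]].
det(H) = 6·(-4) − (-6)² = -60.
Since det(H) < 0, H is indefinite and the critical point is a saddle point.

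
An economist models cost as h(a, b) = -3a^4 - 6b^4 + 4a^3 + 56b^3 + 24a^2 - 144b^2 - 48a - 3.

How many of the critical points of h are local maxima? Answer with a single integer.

4

h separates as a function of a plus a function of b, so ∇h=0 decouples.
∂h/∂a = -12(a - 2)(a - 1)(a + 2) = 0 at a ∈ {-2, 1, 2}; ∂h/∂b = -24b(b - 4)(b - 3) = 0 at b ∈ {0, 3, 4}.
The Hessian is diagonal: diag(h_aa, h_bb). Second derivatives: h_aa(-2)=-144, h_aa(1)=36, h_aa(2)=-48; h_bb(0)=-288, h_bb(3)=72, h_bb(4)=-96.
Local maxima occur where both diagonal entries negative: (-2, 0), (-2, 4), (2, 0), (2, 4). Count: 4.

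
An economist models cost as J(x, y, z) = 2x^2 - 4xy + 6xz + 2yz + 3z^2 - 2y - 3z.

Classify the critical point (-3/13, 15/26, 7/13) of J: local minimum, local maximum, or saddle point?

saddle point

The Hessian is constant: H = [[4, -4, 6], [-4, 0, 2], [6, 2, 6]].
Leading principal minors: Δ₁ = 4, Δ₂ = -16, Δ₃ = -208.
The minors fit neither the all-positive nor the alternating-sign pattern, so H is indefinite: a saddle point.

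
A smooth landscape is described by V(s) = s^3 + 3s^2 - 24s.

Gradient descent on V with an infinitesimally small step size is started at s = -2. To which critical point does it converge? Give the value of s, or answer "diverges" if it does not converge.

2

V'(s) = 3(s - 2)(s + 4), so V'(-2) = -24.
Gradient descent moves in the -V' direction, i.e. s is increasing.
The nearest critical point in that direction is s = 2, where V'' = 18 > 0 (a local minimum). The iterate converges there.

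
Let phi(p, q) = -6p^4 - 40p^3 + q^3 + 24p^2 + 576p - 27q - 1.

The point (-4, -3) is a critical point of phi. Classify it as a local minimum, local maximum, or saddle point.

The mixed partial ∂²phi/∂p∂q is 0, so the Hessian at any point is diag(phi_pp, phi_qq) = diag(24(-3p^2 - 10p + 2), 6q).
At (-4, -3): H = diag(-144, -18).
Both eigenvalues are negative, so H is negative definite: a local maximum.

local maximum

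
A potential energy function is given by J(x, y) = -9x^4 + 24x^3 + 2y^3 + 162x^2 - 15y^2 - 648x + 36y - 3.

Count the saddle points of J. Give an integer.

3

J separates as a function of x plus a function of y, so ∇J=0 decouples.
∂J/∂x = -36(x - 3)(x - 2)(x + 3) = 0 at x ∈ {-3, 2, 3}; ∂J/∂y = 6(y - 3)(y - 2) = 0 at y ∈ {2, 3}.
The Hessian is diagonal: diag(J_xx, J_yy). Second derivatives: J_xx(-3)=-1080, J_xx(2)=180, J_xx(3)=-216; J_yy(2)=-6, J_yy(3)=6.
Saddle points occur where the two diagonal entries have opposite signs: (-3, 3), (2, 2), (3, 3). Count: 3.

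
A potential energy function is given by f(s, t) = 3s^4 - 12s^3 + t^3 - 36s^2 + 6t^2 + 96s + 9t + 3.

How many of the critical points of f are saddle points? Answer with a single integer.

3

f separates as a function of s plus a function of t, so ∇f=0 decouples.
∂f/∂s = 12(s - 4)(s - 1)(s + 2) = 0 at s ∈ {-2, 1, 4}; ∂f/∂t = 3(t + 1)(t + 3) = 0 at t ∈ {-3, -1}.
The Hessian is diagonal: diag(f_ss, f_tt). Second derivatives: f_ss(-2)=216, f_ss(1)=-108, f_ss(4)=216; f_tt(-3)=-6, f_tt(-1)=6.
Saddle points occur where the two diagonal entries have opposite signs: (-2, -3), (1, -1), (4, -3). Count: 3.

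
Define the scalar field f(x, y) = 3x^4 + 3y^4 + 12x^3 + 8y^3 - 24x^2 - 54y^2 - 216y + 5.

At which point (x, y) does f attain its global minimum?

(-4, 3)

f(x,y) separates as P(x) + Q(y) + 5, so its minimum is min P + min Q + 5.
P'(x) = 12x(x - 1)(x + 4) vanishes at x ∈ {-4, 0, 1}; Q'(y) = 12(y - 3)(y + 2)(y + 3) vanishes at y ∈ {-3, -2, 3}.
Local minima of P (where P''>0): P(-4)=-384, P(1)=-9. Local minima of Q: Q(-3)=189, Q(3)=-675.
So the global minimum of f is P(-4) + Q(3) + 5 = -384 − 675 + 5 = -1054, attained at (-4, 3).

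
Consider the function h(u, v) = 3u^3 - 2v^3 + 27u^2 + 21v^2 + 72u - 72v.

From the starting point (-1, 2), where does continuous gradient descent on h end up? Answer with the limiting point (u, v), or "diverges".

h is separable, so gradient descent decouples: u follows -∂h/∂u, v follows -∂h/∂v.
∂h/∂u = 9(u + 2)(u + 4); at u=-1 this is 27, so u decreases.
∂h/∂v = -6(v - 4)(v - 3); at v=2 this is -12, so v increases.
u converges to its nearest critical value -2 (a local min of the u-part); v converges to 3. The iterate converges to (-2, 3).

(-2, 3)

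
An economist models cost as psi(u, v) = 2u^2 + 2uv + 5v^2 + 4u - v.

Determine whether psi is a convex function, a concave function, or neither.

convex

psi is quadratic, so its Hessian is the constant matrix H = [[4, 2], [2, 10]].
det(H) = 36, tr(H) = 14.
det(H) > 0 and tr(H) > 0, so H is positive definite everywhere: convex.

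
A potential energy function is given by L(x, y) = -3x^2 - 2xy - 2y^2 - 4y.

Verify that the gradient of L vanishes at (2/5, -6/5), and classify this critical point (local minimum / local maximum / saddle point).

∇L = (-6x - 2y, -2x - 4y - 4); substituting (2/5, -6/5) gives ∇L = (0, 0), so (2/5, -6/5) is indeed a critical point.
The Hessian of L is constant: H = [[-6, -2], [-2, -4]].
det(H) = (-6)·(-4) − (-2)² = 20.
det(H) > 0 and tr(H) = -10 < 0, so H is negative definite and the point is a local maximum.

local maximum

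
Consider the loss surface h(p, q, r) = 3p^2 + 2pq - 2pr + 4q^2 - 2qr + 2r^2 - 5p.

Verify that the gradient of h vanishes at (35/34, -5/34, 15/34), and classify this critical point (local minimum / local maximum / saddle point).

local minimum

∇h = (6p + 2q - 2r - 5, 2p + 8q - 2r, -2p - 2q + 4r); substituting (35/34, -5/34, 15/34) gives ∇h = (0, 0, 0), so (35/34, -5/34, 15/34) is indeed a critical point.
The Hessian is constant: H = [[6, 2, -2], [2, 8, -2], [-2, -2, 4]].
Leading principal minors: Δ₁ = 6, Δ₂ = 44, Δ₃ = 136.
All leading minors are positive, so H is positive definite: a local minimum.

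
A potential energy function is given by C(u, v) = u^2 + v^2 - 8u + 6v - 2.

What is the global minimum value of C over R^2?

C(u,v) separates as P(u) + Q(v) − 2, so its minimum is min P + min Q − 2.
P'(u) = 2u - 8 vanishes at u ∈ {4}; Q'(v) = 2v + 6 vanishes at v ∈ {-3}.
Local minima of P (where P''>0): P(4)=-16. Local minima of Q: Q(-3)=-9.
So the global minimum of C is P(4) + Q(-3) − 2 = -16 − 9 − 2 = -27, attained at (4, -3).

-27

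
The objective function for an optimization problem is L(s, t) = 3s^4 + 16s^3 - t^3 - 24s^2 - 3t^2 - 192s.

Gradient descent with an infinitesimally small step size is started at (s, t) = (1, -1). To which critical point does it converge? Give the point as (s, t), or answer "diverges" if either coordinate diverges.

(2, -2)

L is separable, so gradient descent decouples: s follows -∂L/∂s, t follows -∂L/∂t.
∂L/∂s = 12(s - 2)(s + 2)(s + 4); at s=1 this is -180, so s increases.
∂L/∂t = -3t(t + 2); at t=-1 this is 3, so t decreases.
s converges to its nearest critical value 2 (a local min of the s-part); t converges to -2. The iterate converges to (2, -2).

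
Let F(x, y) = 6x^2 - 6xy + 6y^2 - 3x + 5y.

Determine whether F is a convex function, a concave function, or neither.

convex

F is quadratic, so its Hessian is the constant matrix H = [[12, -6], [-6, 12]].
det(H) = 108, tr(H) = 24.
det(H) > 0 and tr(H) > 0, so H is positive definite everywhere: convex.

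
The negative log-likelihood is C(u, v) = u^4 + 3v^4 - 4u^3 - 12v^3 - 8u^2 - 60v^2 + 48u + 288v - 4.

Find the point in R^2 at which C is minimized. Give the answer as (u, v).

(-2, -3)

C(u,v) separates as P(u) + Q(v) − 4, so its minimum is min P + min Q − 4.
P'(u) = 4(u - 3)(u - 2)(u + 2) vanishes at u ∈ {-2, 2, 3}; Q'(v) = 12(v - 4)(v - 2)(v + 3) vanishes at v ∈ {-3, 2, 4}.
Local minima of P (where P''>0): P(-2)=-80, P(3)=45. Local minima of Q: Q(-3)=-837, Q(4)=192.
So the global minimum of C is P(-2) + Q(-3) − 4 = -80 − 837 − 4 = -921, attained at (-2, -3).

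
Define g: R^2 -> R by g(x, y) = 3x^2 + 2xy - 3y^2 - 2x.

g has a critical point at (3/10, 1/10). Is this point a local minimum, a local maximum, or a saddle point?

The Hessian of g is constant: H = [[6, 2], [2, -6]].
det(H) = 6·(-6) − 2² = -40.
Since det(H) < 0, H is indefinite and the critical point is a saddle point.

saddle point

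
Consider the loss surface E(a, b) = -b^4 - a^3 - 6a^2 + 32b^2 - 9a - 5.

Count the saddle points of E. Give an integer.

E separates as a function of a plus a function of b, so ∇E=0 decouples.
∂E/∂a = -3(a + 1)(a + 3) = 0 at a ∈ {-3, -1}; ∂E/∂b = -4b(b - 4)(b + 4) = 0 at b ∈ {-4, 0, 4}.
The Hessian is diagonal: diag(E_aa, E_bb). Second derivatives: E_aa(-3)=6, E_aa(-1)=-6; E_bb(-4)=-128, E_bb(0)=64, E_bb(4)=-128.
Saddle points occur where the two diagonal entries have opposite signs: (-3, -4), (-3, 4), (-1, 0). Count: 3.

3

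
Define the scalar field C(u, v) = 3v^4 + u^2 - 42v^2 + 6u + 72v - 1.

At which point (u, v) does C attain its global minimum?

C(u,v) separates as P(u) + Q(v) − 1, so its minimum is min P + min Q − 1.
P'(u) = 2u + 6 vanishes at u ∈ {-3}; Q'(v) = 12(v - 2)(v - 1)(v + 3) vanishes at v ∈ {-3, 1, 2}.
Local minima of P (where P''>0): P(-3)=-9. Local minima of Q: Q(-3)=-351, Q(2)=24.
So the global minimum of C is P(-3) + Q(-3) − 1 = -9 − 351 − 1 = -361, attained at (-3, -3).

(-3, -3)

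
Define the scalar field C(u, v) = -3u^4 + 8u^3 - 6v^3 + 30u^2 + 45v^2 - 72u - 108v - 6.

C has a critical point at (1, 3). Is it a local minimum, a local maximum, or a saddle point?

The mixed partial ∂²C/∂u∂v is 0, so the Hessian at any point is diag(C_uu, C_vv) = diag(12(-3u^2 + 4u + 5), 18(-2v + 5)).
At (1, 3): H = diag(72, -18).
The eigenvalues have opposite signs, so H is indefinite: a saddle point.

saddle point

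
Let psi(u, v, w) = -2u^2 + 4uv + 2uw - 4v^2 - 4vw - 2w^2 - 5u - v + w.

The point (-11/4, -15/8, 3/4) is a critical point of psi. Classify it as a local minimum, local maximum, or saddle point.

The Hessian is constant: H = [[-4, 4, 2], [4, -8, -4], [2, -4, -4]].
Leading principal minors: Δ₁ = -4, Δ₂ = 16, Δ₃ = -32.
The minors alternate sign starting negative (−, +, −), so H is negative definite: a local maximum.

local maximum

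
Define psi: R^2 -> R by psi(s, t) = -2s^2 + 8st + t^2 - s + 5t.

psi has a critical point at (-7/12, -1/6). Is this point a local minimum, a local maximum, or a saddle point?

The Hessian of psi is constant: H = [[-4, 8], [8, 2]].
det(H) = (-4)·2 − 8² = -72.
Since det(H) < 0, H is indefinite and the critical point is a saddle point.

saddle point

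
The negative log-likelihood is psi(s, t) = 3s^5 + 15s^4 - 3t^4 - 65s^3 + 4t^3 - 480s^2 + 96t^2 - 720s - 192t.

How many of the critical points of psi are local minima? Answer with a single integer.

psi separates as a function of s plus a function of t, so ∇psi=0 decouples.
∂psi/∂s = 15(s - 4)(s + 1)(s + 3)(s + 4) = 0 at s ∈ {-4, -3, -1, 4}; ∂psi/∂t = -12(t - 4)(t - 1)(t + 4) = 0 at t ∈ {-4, 1, 4}.
The Hessian is diagonal: diag(psi_ss, psi_tt). Second derivatives: psi_ss(-4)=-360, psi_ss(-3)=210, psi_ss(-1)=-450, psi_ss(4)=4200; psi_tt(-4)=-480, psi_tt(1)=180, psi_tt(4)=-288.
Local minima occur where both diagonal entries positive: (-3, 1), (4, 1). Count: 2.

2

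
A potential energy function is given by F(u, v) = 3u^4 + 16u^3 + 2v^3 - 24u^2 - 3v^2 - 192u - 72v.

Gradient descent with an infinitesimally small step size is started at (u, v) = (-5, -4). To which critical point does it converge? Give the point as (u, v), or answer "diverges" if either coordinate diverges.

diverges

F is separable, so gradient descent decouples: u follows -∂F/∂u, v follows -∂F/∂v.
∂F/∂u = 12(u - 2)(u + 2)(u + 4); at u=-5 this is -252, so u increases.
∂F/∂v = 6(v - 4)(v + 3); at v=-4 this is 48, so v decreases.
The v-coordinate has no critical point in that direction and runs off to infinity.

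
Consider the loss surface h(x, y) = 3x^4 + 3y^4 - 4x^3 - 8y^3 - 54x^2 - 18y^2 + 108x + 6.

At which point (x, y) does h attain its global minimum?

(-3, 3)

h(x,y) separates as P(x) + Q(y) + 6, so its minimum is min P + min Q + 6.
P'(x) = 12(x - 3)(x - 1)(x + 3) vanishes at x ∈ {-3, 1, 3}; Q'(y) = 12y(y - 3)(y + 1) vanishes at y ∈ {-1, 0, 3}.
Local minima of P (where P''>0): P(-3)=-459, P(3)=-27. Local minima of Q: Q(-1)=-7, Q(3)=-135.
So the global minimum of h is P(-3) + Q(3) + 6 = -459 − 135 + 6 = -588, attained at (-3, 3).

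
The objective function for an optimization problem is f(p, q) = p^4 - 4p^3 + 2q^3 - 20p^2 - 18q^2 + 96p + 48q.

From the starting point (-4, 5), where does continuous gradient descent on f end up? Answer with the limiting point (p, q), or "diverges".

(-3, 4)

f is separable, so gradient descent decouples: p follows -∂f/∂p, q follows -∂f/∂q.
∂f/∂p = 4(p - 4)(p - 2)(p + 3); at p=-4 this is -192, so p increases.
∂f/∂q = 6(q - 4)(q - 2); at q=5 this is 18, so q decreases.
p converges to its nearest critical value -3 (a local min of the p-part); q converges to 4. The iterate converges to (-3, 4).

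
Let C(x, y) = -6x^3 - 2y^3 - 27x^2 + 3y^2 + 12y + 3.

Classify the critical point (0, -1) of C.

The mixed partial ∂²C/∂x∂y is 0, so the Hessian at any point is diag(C_xx, C_yy) = diag(-18(2x + 3), 6(-2y + 1)).
At (0, -1): H = diag(-54, 18).
The eigenvalues have opposite signs, so H is indefinite: a saddle point.

saddle point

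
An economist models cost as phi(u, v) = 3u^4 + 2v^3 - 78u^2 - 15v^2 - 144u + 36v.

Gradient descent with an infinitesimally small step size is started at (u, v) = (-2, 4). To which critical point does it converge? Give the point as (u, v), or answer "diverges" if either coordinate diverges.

(-3, 3)

phi is separable, so gradient descent decouples: u follows -∂phi/∂u, v follows -∂phi/∂v.
∂phi/∂u = 12(u - 4)(u + 1)(u + 3); at u=-2 this is 72, so u decreases.
∂phi/∂v = 6(v - 3)(v - 2); at v=4 this is 12, so v decreases.
u converges to its nearest critical value -3 (a local min of the u-part); v converges to 3. The iterate converges to (-3, 3).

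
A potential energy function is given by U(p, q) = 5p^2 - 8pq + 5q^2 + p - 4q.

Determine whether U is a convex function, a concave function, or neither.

U is quadratic, so its Hessian is the constant matrix H = [[10, -8], [-8, 10]].
det(H) = 36, tr(H) = 20.
det(H) > 0 and tr(H) > 0, so H is positive definite everywhere: convex.

convex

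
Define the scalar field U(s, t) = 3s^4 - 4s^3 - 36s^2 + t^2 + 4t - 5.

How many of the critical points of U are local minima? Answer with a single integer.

U separates as a function of s plus a function of t, so ∇U=0 decouples.
∂U/∂s = 12s(s - 3)(s + 2) = 0 at s ∈ {-2, 0, 3}; ∂U/∂t = 2(t + 2) = 0 at t ∈ {-2}.
The Hessian is diagonal: diag(U_ss, U_tt). Second derivatives: U_ss(-2)=120, U_ss(0)=-72, U_ss(3)=180; U_tt(-2)=2.
Local minima occur where both diagonal entries positive: (-2, -2), (3, -2). Count: 2.

2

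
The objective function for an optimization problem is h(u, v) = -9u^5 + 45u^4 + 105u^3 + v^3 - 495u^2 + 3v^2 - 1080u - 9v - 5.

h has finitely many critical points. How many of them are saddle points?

4

h separates as a function of u plus a function of v, so ∇h=0 decouples.
∂h/∂u = -45(u - 4)(u - 3)(u + 1)(u + 2) = 0 at u ∈ {-2, -1, 3, 4}; ∂h/∂v = 3(v - 1)(v + 3) = 0 at v ∈ {-3, 1}.
The Hessian is diagonal: diag(h_uu, h_vv). Second derivatives: h_uu(-2)=1350, h_uu(-1)=-900, h_uu(3)=900, h_uu(4)=-1350; h_vv(-3)=-12, h_vv(1)=12.
Saddle points occur where the two diagonal entries have opposite signs: (-2, -3), (-1, 1), (3, -3), (4, 1). Count: 4.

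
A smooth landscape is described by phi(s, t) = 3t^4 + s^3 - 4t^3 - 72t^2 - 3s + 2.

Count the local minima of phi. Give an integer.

phi separates as a function of s plus a function of t, so ∇phi=0 decouples.
∂phi/∂s = 3(s - 1)(s + 1) = 0 at s ∈ {-1, 1}; ∂phi/∂t = 12t(t - 4)(t + 3) = 0 at t ∈ {-3, 0, 4}.
The Hessian is diagonal: diag(phi_ss, phi_tt). Second derivatives: phi_ss(-1)=-6, phi_ss(1)=6; phi_tt(-3)=252, phi_tt(0)=-144, phi_tt(4)=336.
Local minima occur where both diagonal entries positive: (1, -3), (1, 4). Count: 2.

2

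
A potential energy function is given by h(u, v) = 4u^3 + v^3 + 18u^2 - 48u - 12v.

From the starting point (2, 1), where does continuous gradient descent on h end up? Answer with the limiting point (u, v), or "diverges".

h is separable, so gradient descent decouples: u follows -∂h/∂u, v follows -∂h/∂v.
∂h/∂u = 12(u - 1)(u + 4); at u=2 this is 72, so u decreases.
∂h/∂v = 3(v - 2)(v + 2); at v=1 this is -9, so v increases.
u converges to its nearest critical value 1 (a local min of the u-part); v converges to 2. The iterate converges to (1, 2).

(1, 2)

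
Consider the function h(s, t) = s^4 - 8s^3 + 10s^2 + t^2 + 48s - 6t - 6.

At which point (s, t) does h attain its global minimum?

h(s,t) separates as P(s) + Q(t) − 6, so its minimum is min P + min Q − 6.
P'(s) = 4(s - 4)(s - 3)(s + 1) vanishes at s ∈ {-1, 3, 4}; Q'(t) = 2(t - 3) vanishes at t ∈ {3}.
Local minima of P (where P''>0): P(-1)=-29, P(4)=96. Local minima of Q: Q(3)=-9.
So the global minimum of h is P(-1) + Q(3) − 6 = -29 − 9 − 6 = -44, attained at (-1, 3).

(-1, 3)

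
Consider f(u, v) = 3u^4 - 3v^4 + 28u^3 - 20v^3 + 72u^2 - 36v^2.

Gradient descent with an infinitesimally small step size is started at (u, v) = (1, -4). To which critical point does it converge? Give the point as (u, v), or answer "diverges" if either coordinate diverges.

f is separable, so gradient descent decouples: u follows -∂f/∂u, v follows -∂f/∂v.
∂f/∂u = 12u(u + 3)(u + 4); at u=1 this is 240, so u decreases.
∂f/∂v = -12v(v + 2)(v + 3); at v=-4 this is 96, so v decreases.
The v-coordinate has no critical point in that direction and runs off to infinity.

diverges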